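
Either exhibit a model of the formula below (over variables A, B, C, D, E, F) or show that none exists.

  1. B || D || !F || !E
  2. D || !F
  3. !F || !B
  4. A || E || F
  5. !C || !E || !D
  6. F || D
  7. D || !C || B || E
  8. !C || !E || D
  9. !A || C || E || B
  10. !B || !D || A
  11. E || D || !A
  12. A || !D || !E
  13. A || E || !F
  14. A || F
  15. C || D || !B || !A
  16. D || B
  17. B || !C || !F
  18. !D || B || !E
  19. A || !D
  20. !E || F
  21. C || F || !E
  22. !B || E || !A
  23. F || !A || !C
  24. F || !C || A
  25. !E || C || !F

Try D = true.
Unit clause (A) forces A = true.
Try F = false.
Unit clause (!E) forces E = false.
Unit clause (!B) forces B = false.
Unit clause (C) forces C = true.
But (!C) is also a unit clause — contradiction.
That branch fails; take F = true instead.
Unit clause (!B) forces B = false.
Unit clause (!C) forces C = false.
Unit clause (E) forces E = true.
But (!E) is also a unit clause — contradiction.
Either choice for F ends in contradiction.
That branch fails; take D = false instead.
Unit clause (!F) forces F = false.
But (F) is also a unit clause — contradiction.
Either choice for D ends in contradiction.

UNSATISFIABLE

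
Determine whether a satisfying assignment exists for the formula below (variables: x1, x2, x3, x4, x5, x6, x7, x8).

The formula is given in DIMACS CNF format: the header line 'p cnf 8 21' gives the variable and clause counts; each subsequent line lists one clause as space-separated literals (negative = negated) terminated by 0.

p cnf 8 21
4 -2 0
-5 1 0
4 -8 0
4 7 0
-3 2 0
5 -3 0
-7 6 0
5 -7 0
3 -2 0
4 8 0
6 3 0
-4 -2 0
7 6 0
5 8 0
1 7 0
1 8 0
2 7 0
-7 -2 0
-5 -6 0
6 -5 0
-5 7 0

Branch on x4: set x4 = True.
Unit clause (¬x2) forces x2 = False.
Unit clause (¬x3) forces x3 = False.
Unit clause (x6) forces x6 = True.
Unit clause (x7) forces x7 = True.
Unit clause (x5) forces x5 = True.
But (¬x5) is also a unit clause — contradiction.
Undo x4 and try x4 = False.
Unit clause (¬x2) forces x2 = False.
Unit clause (¬x8) forces x8 = False.
But (x8) is also a unit clause — contradiction.
Neither x4 = True nor x4 = False works.
No assignment satisfies every clause.

No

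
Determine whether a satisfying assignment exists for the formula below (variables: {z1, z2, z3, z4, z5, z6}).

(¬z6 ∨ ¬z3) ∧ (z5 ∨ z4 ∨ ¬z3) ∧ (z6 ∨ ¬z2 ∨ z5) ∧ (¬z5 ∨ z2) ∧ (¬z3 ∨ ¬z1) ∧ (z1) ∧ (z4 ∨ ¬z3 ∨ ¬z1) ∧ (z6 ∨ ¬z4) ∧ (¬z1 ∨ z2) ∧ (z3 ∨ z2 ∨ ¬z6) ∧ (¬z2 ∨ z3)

Unsatisfiable

Unit clause (z1) forces z1 = True.
Unit clause (¬z3) forces z3 = False.
Unit clause (z2) forces z2 = True.
Now (¬z2) is unsatisfied and unit — conflict.
No assignment satisfies every clause.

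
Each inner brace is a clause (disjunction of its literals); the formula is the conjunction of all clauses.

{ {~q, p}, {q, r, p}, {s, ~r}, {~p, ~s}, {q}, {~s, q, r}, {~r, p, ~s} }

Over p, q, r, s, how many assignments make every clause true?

There are 2^4 = 16 truth assignments over (p, q, r, s).
Split on r. With r = 1, the clauses containing r are satisfied and ~r drops from the rest; 0 of the 2^3 = 8 assignments to the other variables satisfy what remains.
With r = 0, by the same count on the reduced clause set, 1 assignment works.
Total: 0 + 1 = 1.

1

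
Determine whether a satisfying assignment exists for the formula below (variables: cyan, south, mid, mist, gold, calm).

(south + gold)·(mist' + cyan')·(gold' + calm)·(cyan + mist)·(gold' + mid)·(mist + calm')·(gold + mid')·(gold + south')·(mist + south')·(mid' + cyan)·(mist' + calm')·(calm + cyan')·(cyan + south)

Case south = 1:
The clause (gold) is unit, so gold = 1.
The clause (calm) is unit, so calm = 1.
The clause (mid) is unit, so mid = 1.
The clause (mist) is unit, so mist = 1.
But (mist') is also a unit clause — contradiction.
That branch fails; take south = 0 instead.
The clause (gold) is unit, so gold = 1.
The clause (calm) is unit, so calm = 1.
The clause (mid) is unit, so mid = 1.
The clause (mist) is unit, so mist = 1.
But (mist') is also a unit clause — contradiction.
Both values of south lead to a conflict.
No assignment satisfies every clause.

Unsatisfiable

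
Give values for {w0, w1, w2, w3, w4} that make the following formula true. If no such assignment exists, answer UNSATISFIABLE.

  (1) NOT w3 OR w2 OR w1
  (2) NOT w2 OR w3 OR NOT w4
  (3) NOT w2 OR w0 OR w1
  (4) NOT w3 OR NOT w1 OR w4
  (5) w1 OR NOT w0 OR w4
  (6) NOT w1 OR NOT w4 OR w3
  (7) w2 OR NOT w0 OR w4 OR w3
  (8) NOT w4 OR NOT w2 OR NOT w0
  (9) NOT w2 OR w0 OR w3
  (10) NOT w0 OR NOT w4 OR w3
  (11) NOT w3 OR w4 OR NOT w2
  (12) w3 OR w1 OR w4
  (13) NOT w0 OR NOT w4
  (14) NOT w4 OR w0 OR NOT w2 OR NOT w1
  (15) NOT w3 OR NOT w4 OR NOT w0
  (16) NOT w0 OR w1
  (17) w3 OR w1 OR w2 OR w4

Try w0 = false.
Try w2 = false.
Try w3 = true.
(w1) alone gives w1 = true.
(w4) alone gives w4 = true.
All clauses are satisfied.

w0: false; w1: true; w2: false; w3: true; w4: true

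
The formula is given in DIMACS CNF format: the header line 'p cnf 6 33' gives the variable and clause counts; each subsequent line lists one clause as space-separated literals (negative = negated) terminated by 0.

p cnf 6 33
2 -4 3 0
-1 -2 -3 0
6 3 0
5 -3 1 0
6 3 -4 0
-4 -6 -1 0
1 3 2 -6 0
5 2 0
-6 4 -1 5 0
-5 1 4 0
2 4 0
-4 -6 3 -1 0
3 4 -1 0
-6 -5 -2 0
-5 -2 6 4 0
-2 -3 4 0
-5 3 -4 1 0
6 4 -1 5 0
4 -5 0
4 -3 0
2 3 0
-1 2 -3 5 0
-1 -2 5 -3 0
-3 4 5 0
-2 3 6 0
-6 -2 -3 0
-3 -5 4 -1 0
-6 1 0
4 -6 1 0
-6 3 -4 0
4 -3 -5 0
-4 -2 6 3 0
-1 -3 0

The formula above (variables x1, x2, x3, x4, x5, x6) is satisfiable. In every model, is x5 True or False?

True

Suppose x5 = False.
The clause (x2) is unit, so x2 = True.
Try x1 = False.
The clause (¬x3) is unit, so x3 = False.
The clause (x6) is unit, so x6 = True.
Now (¬x6) is unsatisfied and unit — conflict.
That branch fails; take x1 = True instead.
The clause (¬x3) is unit, so x3 = False.
The clause (x6) is unit, so x6 = True.
The clause (¬x4) is unit, so x4 = False.
Now (x4) is unsatisfied and unit — conflict.
Neither x1 = True nor x1 = False works.
So every satisfying assignment has x5 = True.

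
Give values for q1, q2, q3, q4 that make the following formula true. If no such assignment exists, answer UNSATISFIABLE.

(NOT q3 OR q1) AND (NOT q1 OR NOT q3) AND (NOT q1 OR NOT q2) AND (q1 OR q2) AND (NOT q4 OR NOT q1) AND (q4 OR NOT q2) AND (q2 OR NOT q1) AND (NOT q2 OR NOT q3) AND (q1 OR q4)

q1: false; q2: true; q3: false; q4: true

Try q3 = false.
Try q1 = false.
Unit clause (q2) forces q2 = true.
Unit clause (q4) forces q4 = true.
This assignment satisfies each clause.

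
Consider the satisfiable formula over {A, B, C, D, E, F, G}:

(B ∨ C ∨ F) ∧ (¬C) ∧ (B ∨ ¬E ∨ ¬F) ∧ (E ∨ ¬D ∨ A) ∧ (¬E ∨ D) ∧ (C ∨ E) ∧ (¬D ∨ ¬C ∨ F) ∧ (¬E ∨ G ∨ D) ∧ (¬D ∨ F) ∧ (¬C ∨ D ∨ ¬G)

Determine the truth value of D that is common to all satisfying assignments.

Suppose D = False.
(¬C) alone gives C = False.
(¬E) alone gives E = False.
That conflicts with the unit clause (E).
So every satisfying assignment has D = True.

True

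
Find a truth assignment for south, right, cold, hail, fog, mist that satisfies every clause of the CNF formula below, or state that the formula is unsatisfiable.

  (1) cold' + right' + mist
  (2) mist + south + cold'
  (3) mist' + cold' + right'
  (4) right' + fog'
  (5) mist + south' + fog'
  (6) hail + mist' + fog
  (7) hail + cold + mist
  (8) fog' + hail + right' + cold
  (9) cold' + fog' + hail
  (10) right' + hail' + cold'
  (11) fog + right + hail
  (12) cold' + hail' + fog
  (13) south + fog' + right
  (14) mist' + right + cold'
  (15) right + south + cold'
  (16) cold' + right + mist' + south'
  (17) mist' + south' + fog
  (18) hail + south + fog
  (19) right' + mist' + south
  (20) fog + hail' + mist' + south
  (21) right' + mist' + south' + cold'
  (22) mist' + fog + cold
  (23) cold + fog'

south=1, right=1, cold=0, hail=1, fog=0, mist=0

Branch on right: set right = 1.
The clause (fog') is unit, so fog = 0.
Branch on cold: set cold = 0.
The clause (mist') is unit, so mist = 0.
The clause (hail) is unit, so hail = 1.
Every clause is now satisfied; south is unconstrained.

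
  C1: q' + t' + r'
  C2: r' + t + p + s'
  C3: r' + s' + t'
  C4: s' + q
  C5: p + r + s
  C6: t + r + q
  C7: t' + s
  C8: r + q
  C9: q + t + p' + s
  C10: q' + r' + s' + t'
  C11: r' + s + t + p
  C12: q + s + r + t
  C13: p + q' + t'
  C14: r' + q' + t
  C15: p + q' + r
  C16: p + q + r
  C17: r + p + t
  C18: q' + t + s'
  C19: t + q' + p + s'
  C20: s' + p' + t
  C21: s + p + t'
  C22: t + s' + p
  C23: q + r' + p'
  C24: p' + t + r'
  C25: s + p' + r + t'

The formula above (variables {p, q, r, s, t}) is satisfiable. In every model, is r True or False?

False

Suppose r = 1.
Branch on q: set q = 0.
Unit clause (s') forces s = 0.
Unit clause (t') forces t = 0.
Unit clause (p') forces p = 0.
But (p) is also a unit clause — contradiction.
So q must be the other value — set q = 1.
Unit clause (t') forces t = 0.
But (t) is also a unit clause — contradiction.
Both values of q lead to a conflict.
So every satisfying assignment has r = False.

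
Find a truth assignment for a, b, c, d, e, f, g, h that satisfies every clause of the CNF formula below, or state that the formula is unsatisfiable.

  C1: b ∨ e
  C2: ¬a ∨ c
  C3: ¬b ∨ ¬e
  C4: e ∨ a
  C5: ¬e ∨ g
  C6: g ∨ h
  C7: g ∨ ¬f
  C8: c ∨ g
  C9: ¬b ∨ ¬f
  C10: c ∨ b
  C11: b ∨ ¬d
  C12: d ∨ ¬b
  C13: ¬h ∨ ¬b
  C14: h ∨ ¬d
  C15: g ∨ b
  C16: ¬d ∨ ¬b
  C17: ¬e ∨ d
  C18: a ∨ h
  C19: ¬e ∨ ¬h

Case b = True:
From the singleton clause (¬e), e = False.
From the singleton clause (a), a = True.
From the singleton clause (c), c = True.
From the singleton clause (¬f), f = False.
From the singleton clause (d), d = True.
Now (¬d) is unsatisfied and unit — conflict.
That branch fails; take b = False instead.
From the singleton clause (e), e = True.
From the singleton clause (g), g = True.
From the singleton clause (c), c = True.
From the singleton clause (¬d), d = False.
Now (d) is unsatisfied and unit — conflict.
Both values of b lead to a conflict.

UNSATISFIABLE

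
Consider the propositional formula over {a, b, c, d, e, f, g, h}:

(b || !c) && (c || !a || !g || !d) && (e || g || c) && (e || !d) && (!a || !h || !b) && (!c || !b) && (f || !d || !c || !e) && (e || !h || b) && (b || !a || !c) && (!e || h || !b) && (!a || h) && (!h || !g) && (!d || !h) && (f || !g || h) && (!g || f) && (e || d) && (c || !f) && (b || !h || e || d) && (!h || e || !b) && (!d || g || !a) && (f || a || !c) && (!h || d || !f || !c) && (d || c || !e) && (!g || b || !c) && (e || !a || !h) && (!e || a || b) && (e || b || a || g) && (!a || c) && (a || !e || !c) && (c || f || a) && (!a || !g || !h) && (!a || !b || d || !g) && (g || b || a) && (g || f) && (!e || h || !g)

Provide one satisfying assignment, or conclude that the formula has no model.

UNSATISFIABLE

Case b = true:
The clause (!c) is unit, so c = false.
The clause (!f) is unit, so f = false.
The clause (!g) is unit, so g = false.
Now (g) is unsatisfied and unit — conflict.
Backtrack on b: now try b = false.
The clause (!c) is unit, so c = false.
The clause (!f) is unit, so f = false.
The clause (!g) is unit, so g = false.
Now (g) is unsatisfied and unit — conflict.
Neither b = true nor b = false works.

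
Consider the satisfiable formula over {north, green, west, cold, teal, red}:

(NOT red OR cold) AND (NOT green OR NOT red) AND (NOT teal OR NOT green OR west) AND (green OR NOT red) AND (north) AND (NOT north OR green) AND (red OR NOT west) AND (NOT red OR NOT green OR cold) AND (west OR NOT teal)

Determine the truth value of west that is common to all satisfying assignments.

False

Suppose west = true.
(north) alone gives north = true.
(green) alone gives green = true.
(NOT red) alone gives red = false.
But (red) is also a unit clause — contradiction.
So every satisfying assignment has west = False.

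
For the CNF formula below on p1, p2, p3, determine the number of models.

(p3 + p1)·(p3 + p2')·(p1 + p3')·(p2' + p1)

There are 2^3 = 8 truth assignments over (p1, p2, p3).
Split on p2. With p2 = 1, the clauses containing p2 are satisfied and p2' drops from the rest; 1 of the 2^2 = 4 assignments to the other variables satisfy what remains.
With p2 = 0, by the same count on the reduced clause set, 2 assignments work.
(One model: p1=T, p2=F, p3=F.)
Total: 1 + 2 = 3.

3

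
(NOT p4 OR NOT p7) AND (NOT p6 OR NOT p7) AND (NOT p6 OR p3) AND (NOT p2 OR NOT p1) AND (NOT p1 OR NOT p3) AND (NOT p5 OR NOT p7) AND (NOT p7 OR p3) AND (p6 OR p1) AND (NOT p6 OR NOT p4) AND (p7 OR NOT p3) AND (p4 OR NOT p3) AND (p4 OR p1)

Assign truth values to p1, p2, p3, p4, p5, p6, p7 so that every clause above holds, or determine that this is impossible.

p1 ↦ true, p2 ↦ false, p3 ↦ false, p4 ↦ false, p5 ↦ false, p6 ↦ false, p7 ↦ false

Try p4 = false.
(NOT p3) alone gives p3 = false.
(NOT p6) alone gives p6 = false.
(NOT p7) alone gives p7 = false.
(p1) alone gives p1 = true.
(NOT p2) alone gives p2 = false.
No clause remains; p5 is free.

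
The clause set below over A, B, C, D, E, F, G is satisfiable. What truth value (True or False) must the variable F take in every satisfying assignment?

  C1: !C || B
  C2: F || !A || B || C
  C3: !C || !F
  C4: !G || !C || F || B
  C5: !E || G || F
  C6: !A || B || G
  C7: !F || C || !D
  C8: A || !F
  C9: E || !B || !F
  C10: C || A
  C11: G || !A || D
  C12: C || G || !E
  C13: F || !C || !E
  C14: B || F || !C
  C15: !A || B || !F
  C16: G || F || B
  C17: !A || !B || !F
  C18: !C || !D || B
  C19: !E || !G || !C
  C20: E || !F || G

False

Suppose F = true.
(!C) alone gives C = false.
(!D) alone gives D = false.
(A) alone gives A = true.
(G) alone gives G = true.
(B) alone gives B = true.
That conflicts with the unit clause (!B).
So every satisfying assignment has F = False.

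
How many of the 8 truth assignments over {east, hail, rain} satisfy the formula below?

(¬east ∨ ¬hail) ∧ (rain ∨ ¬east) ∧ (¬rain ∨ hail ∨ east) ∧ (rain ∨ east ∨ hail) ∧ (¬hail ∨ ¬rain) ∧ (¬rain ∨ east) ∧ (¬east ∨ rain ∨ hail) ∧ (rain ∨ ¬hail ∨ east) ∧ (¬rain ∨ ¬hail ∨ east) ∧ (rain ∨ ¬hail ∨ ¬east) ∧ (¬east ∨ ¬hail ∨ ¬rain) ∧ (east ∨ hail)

There are 2^3 = 8 truth assignments over (east, hail, rain).
Check each against the 12 clauses (columns in the order east, hail, rain):
  F F F  ✗ fails (rain ∨ east ∨ hail)
  F F T  ✗ fails (¬rain ∨ hail ∨ east)
  F T F  ✗ fails (rain ∨ ¬hail ∨ east)
  F T T  ✗ fails (¬hail ∨ ¬rain)
  T F F  ✗ fails (rain ∨ ¬east)
  T F T  ✓ satisfies all
  T T F  ✗ fails (¬east ∨ ¬hail)
  T T T  ✗ fails (¬east ∨ ¬hail)
1 of the 8 rows is a model.

1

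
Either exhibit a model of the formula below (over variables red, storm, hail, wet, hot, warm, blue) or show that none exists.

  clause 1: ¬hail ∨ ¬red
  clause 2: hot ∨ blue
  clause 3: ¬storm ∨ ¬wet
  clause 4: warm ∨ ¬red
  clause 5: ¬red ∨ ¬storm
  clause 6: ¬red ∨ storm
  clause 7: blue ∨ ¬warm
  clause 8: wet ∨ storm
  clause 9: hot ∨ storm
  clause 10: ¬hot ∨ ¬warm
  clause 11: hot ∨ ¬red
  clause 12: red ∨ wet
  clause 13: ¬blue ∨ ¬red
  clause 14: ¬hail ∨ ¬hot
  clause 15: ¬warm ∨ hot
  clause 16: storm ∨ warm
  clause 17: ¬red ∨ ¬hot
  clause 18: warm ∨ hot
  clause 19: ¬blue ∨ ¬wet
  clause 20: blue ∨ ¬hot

Try hail = False.
Try hot = True.
Unit clause (¬warm) forces warm = False.
Unit clause (¬red) forces red = False.
Unit clause (wet) forces wet = True.
Unit clause (¬storm) forces storm = False.
But (storm) is also a unit clause — contradiction.
That branch fails; take hot = False instead.
Unit clause (blue) forces blue = True.
Unit clause (storm) forces storm = True.
Unit clause (¬wet) forces wet = False.
Unit clause (¬red) forces red = False.
But (red) is also a unit clause — contradiction.
Either choice for hot ends in contradiction.
That branch fails; take hail = True instead.
Unit clause (¬red) forces red = False.
Unit clause (wet) forces wet = True.
Unit clause (¬storm) forces storm = False.
Unit clause (hot) forces hot = True.
But (¬hot) is also a unit clause — contradiction.
Either choice for hail ends in contradiction.

UNSATISFIABLE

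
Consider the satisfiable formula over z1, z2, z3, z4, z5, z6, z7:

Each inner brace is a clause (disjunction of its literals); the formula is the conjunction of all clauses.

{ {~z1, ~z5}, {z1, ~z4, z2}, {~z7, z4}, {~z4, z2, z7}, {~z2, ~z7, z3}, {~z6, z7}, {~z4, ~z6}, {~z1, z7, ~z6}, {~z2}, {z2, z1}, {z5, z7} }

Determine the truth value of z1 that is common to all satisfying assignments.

Suppose z1 = 0.
Unit clause (~z2) forces z2 = 0.
That conflicts with the unit clause (z2).
So every satisfying assignment has z1 = True.

True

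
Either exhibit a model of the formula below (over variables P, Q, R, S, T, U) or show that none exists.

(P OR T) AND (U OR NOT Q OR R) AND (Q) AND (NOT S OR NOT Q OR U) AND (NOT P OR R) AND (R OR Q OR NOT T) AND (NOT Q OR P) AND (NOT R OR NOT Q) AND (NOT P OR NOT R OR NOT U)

From the singleton clause (Q), Q = true.
From the singleton clause (P), P = true.
From the singleton clause (R), R = true.
That conflicts with the unit clause (NOT R).

UNSATISFIABLE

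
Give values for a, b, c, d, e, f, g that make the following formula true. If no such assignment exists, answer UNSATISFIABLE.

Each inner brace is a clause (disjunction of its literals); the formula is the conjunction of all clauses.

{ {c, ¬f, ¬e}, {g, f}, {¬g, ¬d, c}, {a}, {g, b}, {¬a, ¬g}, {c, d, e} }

(a) alone gives a = True.
(¬g) alone gives g = False.
(f) alone gives f = True.
(b) alone gives b = True.
Suppose c = False.
(¬e) alone gives e = False.
(d) alone gives d = True.
All clauses are satisfied.

a=True; b=True; c=False; d=True; e=False; f=True; g=False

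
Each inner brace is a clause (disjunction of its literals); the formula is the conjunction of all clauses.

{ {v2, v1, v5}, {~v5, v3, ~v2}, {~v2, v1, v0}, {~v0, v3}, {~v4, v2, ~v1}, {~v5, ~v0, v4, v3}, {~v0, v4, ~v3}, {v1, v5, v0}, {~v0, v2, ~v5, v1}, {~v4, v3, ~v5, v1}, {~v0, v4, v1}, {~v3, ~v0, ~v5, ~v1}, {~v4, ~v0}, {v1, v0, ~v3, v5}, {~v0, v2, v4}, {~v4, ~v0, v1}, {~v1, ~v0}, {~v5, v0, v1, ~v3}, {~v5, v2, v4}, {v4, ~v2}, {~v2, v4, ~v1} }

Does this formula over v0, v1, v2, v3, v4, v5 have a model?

Satisfiable

Suppose v0 = 0.
Suppose v2 = 0.
Suppose v1 = 1.
(~v4) alone gives v4 = 0.
(~v5) alone gives v5 = 0.
All clauses hold; v3 can take either value.
A satisfying assignment: v0 ↦ 0, v1 ↦ 1, v2 ↦ 0, v3 ↦ 1, v4 ↦ 0, v5 ↦ 0.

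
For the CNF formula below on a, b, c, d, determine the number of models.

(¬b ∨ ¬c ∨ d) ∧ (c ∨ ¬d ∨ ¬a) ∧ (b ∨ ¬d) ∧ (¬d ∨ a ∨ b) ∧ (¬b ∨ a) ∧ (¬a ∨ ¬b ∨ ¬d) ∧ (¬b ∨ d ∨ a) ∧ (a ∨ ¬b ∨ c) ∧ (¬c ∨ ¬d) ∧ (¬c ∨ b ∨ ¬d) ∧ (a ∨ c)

There are 2^4 = 16 truth assignments over (a, b, c, d).
Split on d. With d = True, the clauses containing d are satisfied and ¬d drops from the rest; 0 of the 2^3 = 8 assignments to the other variables satisfy what remains.
With d = False, by the same count on the reduced clause set, 4 assignments work.
Total: 0 + 4 = 4.

4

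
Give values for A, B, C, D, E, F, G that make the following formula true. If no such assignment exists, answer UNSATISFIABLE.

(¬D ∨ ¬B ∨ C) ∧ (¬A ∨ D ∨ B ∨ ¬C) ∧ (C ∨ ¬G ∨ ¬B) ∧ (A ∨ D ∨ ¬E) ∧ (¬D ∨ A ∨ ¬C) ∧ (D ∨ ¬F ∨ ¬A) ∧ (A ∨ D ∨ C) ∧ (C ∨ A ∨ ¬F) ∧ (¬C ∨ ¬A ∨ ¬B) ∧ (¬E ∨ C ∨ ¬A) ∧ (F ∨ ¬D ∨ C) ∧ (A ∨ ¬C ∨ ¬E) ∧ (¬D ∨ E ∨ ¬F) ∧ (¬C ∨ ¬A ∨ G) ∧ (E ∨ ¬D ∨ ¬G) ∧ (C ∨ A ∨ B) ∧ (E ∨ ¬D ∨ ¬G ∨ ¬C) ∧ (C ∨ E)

Case C = True:
Case D = False:
Case A = False:
(¬E) alone gives E = False.
Every clause is now satisfied; B, F, G are unconstrained.

A ↦ False, B ↦ False, C ↦ True, D ↦ False, E ↦ False, F ↦ True, G ↦ True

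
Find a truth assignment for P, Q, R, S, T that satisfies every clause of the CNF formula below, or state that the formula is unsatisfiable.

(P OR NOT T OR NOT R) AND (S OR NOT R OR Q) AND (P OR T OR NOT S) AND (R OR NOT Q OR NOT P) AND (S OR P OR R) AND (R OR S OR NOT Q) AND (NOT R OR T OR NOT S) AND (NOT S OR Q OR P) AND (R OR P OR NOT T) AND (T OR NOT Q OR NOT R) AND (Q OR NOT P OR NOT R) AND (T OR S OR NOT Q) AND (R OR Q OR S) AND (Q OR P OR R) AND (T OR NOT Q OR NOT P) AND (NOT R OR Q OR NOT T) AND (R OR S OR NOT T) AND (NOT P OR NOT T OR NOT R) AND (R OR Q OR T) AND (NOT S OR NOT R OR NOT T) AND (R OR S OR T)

P ↦ true,  Q ↦ false,  R ↦ false,  S ↦ true,  T ↦ true

Case P = true:
Case R = false:
From the singleton clause (NOT Q), Q = false.
From the singleton clause (S), S = true.
From the singleton clause (T), T = true.
This assignment satisfies each clause.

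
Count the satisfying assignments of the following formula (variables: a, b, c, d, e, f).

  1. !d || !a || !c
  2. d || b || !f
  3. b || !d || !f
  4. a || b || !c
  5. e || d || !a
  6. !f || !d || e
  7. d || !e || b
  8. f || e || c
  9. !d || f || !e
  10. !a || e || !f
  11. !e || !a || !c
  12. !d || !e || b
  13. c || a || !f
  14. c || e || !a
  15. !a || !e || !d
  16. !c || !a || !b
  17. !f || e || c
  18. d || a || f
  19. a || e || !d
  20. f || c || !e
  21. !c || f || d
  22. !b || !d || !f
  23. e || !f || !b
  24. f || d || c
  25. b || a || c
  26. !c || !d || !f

2

There are 2^6 = 64 truth assignments over (a, b, c, d, e, f).
Split on d. With d = true, the clauses containing d are satisfied and !d drops from the rest; 0 of the 2^5 = 32 assignments to the other variables satisfy what remains.
With d = false, by the same count on the reduced clause set, 2 assignments work.
Total: 0 + 2 = 2.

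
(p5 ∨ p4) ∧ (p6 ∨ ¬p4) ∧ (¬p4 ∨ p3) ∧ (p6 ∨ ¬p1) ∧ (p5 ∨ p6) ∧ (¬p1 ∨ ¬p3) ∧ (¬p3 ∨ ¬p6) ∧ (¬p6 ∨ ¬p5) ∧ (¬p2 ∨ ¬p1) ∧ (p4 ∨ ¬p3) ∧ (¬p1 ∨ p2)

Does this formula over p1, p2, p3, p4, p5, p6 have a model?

Yes, satisfiable

Case p5 = True:
From the singleton clause (¬p6), p6 = False.
From the singleton clause (¬p4), p4 = False.
From the singleton clause (¬p1), p1 = False.
From the singleton clause (¬p3), p3 = False.
No clause remains; p2 is free.
A satisfying assignment: p1=False, p2=False, p3=False, p4=False, p5=True, p6=False.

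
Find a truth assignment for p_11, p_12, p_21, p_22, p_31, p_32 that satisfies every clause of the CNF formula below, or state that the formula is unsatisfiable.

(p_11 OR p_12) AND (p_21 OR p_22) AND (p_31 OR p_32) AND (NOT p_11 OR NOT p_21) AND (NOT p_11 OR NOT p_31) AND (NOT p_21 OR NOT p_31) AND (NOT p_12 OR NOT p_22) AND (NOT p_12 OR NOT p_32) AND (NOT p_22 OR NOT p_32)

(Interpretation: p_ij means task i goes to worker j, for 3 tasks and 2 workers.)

Branch on p_11: set p_11 = true.
The clause (NOT p_21) is unit, so p_21 = false.
The clause (p_22) is unit, so p_22 = true.
The clause (NOT p_31) is unit, so p_31 = false.
The clause (p_32) is unit, so p_32 = true.
That conflicts with the unit clause (NOT p_32).
So p_11 must be the other value — set p_11 = false.
The clause (p_12) is unit, so p_12 = true.
The clause (NOT p_22) is unit, so p_22 = false.
The clause (p_21) is unit, so p_21 = true.
The clause (NOT p_31) is unit, so p_31 = false.
The clause (p_32) is unit, so p_32 = true.
That conflicts with the unit clause (NOT p_32).
Both values of p_11 lead to a conflict.

UNSATISFIABLE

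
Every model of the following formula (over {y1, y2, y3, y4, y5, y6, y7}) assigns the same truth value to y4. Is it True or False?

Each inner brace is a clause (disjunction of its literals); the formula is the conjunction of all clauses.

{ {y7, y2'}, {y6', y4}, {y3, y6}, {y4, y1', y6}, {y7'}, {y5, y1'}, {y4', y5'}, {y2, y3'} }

True

Suppose y4 = 0.
(y6') alone gives y6 = 0.
(y3) alone gives y3 = 1.
(y1') alone gives y1 = 0.
(y7') alone gives y7 = 0.
(y2') alone gives y2 = 0.
Now (y2) is unsatisfied and unit — conflict.
So every satisfying assignment has y4 = True.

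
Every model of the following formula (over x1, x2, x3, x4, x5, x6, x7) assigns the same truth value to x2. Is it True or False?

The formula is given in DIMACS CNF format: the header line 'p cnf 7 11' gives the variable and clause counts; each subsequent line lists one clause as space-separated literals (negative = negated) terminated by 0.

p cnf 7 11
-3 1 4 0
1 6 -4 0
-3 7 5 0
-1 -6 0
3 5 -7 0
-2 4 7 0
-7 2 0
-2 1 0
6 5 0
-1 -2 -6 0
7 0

True

Suppose x2 = False.
Unit clause (¬x7) forces x7 = False.
That conflicts with the unit clause (x7).
So every satisfying assignment has x2 = True.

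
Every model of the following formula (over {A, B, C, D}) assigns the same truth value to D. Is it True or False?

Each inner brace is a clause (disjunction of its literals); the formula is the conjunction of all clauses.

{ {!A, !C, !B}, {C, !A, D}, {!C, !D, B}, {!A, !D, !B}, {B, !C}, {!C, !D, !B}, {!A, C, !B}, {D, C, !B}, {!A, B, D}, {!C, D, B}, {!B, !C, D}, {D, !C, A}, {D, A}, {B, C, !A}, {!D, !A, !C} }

True

Suppose D = false.
Unit clause (A) forces A = true.
Unit clause (C) forces C = true.
Unit clause (!B) forces B = false.
But (B) is also a unit clause — contradiction.
So every satisfying assignment has D = True.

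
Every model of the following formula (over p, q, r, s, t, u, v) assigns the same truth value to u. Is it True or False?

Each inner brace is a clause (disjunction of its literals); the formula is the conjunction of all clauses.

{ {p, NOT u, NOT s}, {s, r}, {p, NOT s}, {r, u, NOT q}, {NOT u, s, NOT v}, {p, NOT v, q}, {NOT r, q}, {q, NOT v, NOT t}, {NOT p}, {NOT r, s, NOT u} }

Suppose u = true.
From the singleton clause (NOT p), p = false.
From the singleton clause (NOT s), s = false.
From the singleton clause (r), r = true.
That conflicts with the unit clause (NOT r).
So every satisfying assignment has u = False.

False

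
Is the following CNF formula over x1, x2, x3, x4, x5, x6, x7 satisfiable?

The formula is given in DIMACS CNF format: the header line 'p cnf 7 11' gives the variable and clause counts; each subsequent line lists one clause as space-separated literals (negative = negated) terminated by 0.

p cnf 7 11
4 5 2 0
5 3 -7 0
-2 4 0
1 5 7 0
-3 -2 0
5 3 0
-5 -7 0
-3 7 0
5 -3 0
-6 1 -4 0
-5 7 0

No, unsatisfiable

Branch on x2: set x2 = False.
Branch on x4: set x4 = True.
Branch on x5: set x5 = True.
From the singleton clause (¬x7), x7 = False.
That conflicts with the unit clause (x7).
Backtrack on x5: now try x5 = False.
From the singleton clause (x3), x3 = True.
That conflicts with the unit clause (¬x3).
Neither x5 = True nor x5 = False works.
Backtrack on x4: now try x4 = False.
From the singleton clause (x5), x5 = True.
From the singleton clause (¬x7), x7 = False.
That conflicts with the unit clause (x7).
Neither x4 = True nor x4 = False works.
Backtrack on x2: now try x2 = True.
From the singleton clause (x4), x4 = True.
From the singleton clause (¬x3), x3 = False.
From the singleton clause (x5), x5 = True.
From the singleton clause (¬x7), x7 = False.
That conflicts with the unit clause (x7).
Neither x2 = True nor x2 = False works.
No assignment satisfies every clause.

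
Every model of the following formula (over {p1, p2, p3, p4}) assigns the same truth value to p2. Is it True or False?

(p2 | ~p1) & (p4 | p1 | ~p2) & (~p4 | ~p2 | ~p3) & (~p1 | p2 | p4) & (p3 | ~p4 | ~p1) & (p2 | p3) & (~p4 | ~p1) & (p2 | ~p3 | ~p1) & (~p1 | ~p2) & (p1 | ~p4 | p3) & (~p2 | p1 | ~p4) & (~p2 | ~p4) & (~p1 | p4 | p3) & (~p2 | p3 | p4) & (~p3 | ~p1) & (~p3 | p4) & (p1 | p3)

False

Suppose p2 = 1.
Unit clause (~p1) forces p1 = 0.
Unit clause (p4) forces p4 = 1.
Now (~p4) is unsatisfied and unit — conflict.
So every satisfying assignment has p2 = False.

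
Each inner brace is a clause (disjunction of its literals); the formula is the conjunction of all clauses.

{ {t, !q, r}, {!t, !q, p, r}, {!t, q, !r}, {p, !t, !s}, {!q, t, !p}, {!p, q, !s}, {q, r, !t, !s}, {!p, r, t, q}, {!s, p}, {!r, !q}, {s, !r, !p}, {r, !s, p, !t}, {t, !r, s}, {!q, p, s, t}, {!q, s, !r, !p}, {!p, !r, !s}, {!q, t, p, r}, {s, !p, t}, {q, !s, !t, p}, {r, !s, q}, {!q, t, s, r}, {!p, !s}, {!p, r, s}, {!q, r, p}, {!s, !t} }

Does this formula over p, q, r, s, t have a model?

Try s = false.
Try r = false.
Unit clause (!p) forces p = false.
Unit clause (!q) forces q = false.
No clause remains; t is free.
A satisfying assignment: p: false, q: false, r: false, s: false, t: false.

Yes, satisfiable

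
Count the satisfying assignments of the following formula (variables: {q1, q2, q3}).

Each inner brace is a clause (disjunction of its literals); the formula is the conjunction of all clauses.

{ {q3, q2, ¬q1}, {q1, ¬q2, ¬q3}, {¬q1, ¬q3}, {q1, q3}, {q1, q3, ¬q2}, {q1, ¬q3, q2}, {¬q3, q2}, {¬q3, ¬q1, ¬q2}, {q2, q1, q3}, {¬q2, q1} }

1

There are 2^3 = 8 truth assignments over (q1, q2, q3).
Split on q2. With q2 = True, the clauses containing q2 are satisfied and ¬q2 drops from the rest; 1 of the 2^2 = 4 assignments to the other variables satisfy what remains.
With q2 = False, by the same count on the reduced clause set, 0 assignments work.
(One model: q1=T, q2=T, q3=F.)
Total: 1 + 0 = 1.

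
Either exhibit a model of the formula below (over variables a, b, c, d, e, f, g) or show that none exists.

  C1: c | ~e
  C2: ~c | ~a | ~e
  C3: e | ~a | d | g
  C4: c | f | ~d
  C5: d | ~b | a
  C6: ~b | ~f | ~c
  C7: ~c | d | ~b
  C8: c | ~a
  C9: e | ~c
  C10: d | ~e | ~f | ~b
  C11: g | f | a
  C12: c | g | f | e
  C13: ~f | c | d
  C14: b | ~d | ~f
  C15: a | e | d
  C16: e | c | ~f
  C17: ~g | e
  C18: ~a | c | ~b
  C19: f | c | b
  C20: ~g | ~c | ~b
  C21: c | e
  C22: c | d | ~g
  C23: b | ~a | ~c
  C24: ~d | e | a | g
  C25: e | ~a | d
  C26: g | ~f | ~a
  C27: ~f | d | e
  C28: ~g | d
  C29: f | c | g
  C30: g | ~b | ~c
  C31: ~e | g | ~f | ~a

a ↦ 0, b ↦ 0, c ↦ 1, d ↦ 1, e ↦ 1, f ↦ 0, g ↦ 1

Suppose c = 1.
(e) alone gives e = 1.
(~a) alone gives a = 0.
Suppose d = 1.
Suppose b = 0.
(~f) alone gives f = 0.
(g) alone gives g = 1.
This assignment satisfies each clause.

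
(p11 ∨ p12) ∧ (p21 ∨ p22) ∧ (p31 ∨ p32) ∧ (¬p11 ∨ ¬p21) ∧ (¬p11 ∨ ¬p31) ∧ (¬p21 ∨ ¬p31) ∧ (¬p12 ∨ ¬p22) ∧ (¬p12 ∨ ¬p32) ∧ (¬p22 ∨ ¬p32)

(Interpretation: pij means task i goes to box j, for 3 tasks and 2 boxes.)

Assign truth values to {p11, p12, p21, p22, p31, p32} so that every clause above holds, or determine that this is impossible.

Suppose p11 = True.
From the singleton clause (¬p21), p21 = False.
From the singleton clause (p22), p22 = True.
From the singleton clause (¬p31), p31 = False.
From the singleton clause (p32), p32 = True.
But (¬p32) is also a unit clause — contradiction.
Undo p11 and try p11 = False.
From the singleton clause (p12), p12 = True.
From the singleton clause (¬p22), p22 = False.
From the singleton clause (p21), p21 = True.
From the singleton clause (¬p31), p31 = False.
From the singleton clause (p32), p32 = True.
But (¬p32) is also a unit clause — contradiction.
Both values of p11 lead to a conflict.

UNSATISFIABLE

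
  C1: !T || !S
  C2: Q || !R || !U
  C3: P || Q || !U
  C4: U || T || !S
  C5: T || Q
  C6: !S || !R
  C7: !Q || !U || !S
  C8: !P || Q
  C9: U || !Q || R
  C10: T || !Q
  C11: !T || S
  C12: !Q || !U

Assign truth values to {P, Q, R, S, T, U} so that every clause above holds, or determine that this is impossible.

Branch on T: set T = false.
From the singleton clause (Q), Q = true.
That conflicts with the unit clause (!Q).
Undo T and try T = true.
From the singleton clause (!S), S = false.
That conflicts with the unit clause (S).
Both values of T lead to a conflict.

UNSATISFIABLE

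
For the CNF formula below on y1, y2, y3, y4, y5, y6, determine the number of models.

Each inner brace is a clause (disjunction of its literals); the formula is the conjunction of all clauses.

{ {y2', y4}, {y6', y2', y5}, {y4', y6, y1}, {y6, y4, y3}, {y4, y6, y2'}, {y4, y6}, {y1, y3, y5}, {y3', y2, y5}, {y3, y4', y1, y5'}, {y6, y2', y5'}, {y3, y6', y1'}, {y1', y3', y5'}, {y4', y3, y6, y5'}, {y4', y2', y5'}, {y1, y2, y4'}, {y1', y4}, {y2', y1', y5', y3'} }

5

There are 2^6 = 64 truth assignments over (y1, y2, y3, y4, y5, y6).
Split on y3. With y3 = 1, the clauses containing y3 are satisfied and y3' drops from the rest; 2 of the 2^5 = 32 assignments to the other variables satisfy what remains.
With y3 = 0, by the same count on the reduced clause set, 3 assignments work.
Total: 2 + 3 = 5.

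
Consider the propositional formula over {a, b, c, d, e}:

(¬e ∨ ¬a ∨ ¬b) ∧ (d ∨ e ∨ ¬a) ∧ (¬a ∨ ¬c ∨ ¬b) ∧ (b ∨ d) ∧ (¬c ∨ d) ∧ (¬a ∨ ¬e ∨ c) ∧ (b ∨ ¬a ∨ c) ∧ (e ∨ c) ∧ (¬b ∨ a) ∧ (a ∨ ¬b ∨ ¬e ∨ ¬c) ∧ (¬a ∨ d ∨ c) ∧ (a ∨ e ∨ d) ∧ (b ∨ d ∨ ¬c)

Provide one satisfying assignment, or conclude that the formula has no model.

Try b = False.
Unit clause (d) forces d = True.
Try a = False.
Try e = True.
Every clause is now satisfied; c is unconstrained.

a ↦ False; b ↦ False; c ↦ True; d ↦ True; e ↦ True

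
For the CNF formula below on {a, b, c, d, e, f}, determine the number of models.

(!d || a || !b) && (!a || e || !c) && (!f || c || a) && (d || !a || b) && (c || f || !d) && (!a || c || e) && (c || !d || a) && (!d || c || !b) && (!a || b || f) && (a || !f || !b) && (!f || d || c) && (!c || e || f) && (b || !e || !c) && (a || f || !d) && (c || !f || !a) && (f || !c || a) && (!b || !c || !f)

There are 2^6 = 64 truth assignments over (a, b, c, d, e, f).
Split on b. With b = true, the clauses containing b are satisfied and !b drops from the rest; 5 of the 2^5 = 32 assignments to the other variables satisfy what remains.
With b = false, by the same count on the reduced clause set, 4 assignments work.
Total: 5 + 4 = 9.

9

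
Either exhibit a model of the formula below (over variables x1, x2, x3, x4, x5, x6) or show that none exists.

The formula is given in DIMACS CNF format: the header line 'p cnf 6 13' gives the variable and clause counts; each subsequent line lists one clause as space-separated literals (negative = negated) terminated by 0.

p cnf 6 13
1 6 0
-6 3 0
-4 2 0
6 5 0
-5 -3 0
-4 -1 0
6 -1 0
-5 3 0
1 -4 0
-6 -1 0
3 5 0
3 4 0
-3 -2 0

x1: False, x2: False, x3: True, x4: False, x5: False, x6: True

Try x1 = False.
From the singleton clause (x6), x6 = True.
From the singleton clause (x3), x3 = True.
From the singleton clause (¬x5), x5 = False.
From the singleton clause (¬x4), x4 = False.
From the singleton clause (¬x2), x2 = False.
All clauses are satisfied.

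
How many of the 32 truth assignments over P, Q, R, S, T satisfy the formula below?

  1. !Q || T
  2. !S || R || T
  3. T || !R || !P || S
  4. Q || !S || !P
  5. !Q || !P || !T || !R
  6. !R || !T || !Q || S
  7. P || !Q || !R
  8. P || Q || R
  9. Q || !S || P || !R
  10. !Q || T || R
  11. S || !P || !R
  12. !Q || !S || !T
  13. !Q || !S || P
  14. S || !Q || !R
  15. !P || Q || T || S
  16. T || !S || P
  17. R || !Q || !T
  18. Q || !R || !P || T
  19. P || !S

There are 2^5 = 32 truth assignments over (P, Q, R, S, T).
Split on R. With R = true, the clauses containing R are satisfied and !R drops from the rest; 2 of the 2^4 = 16 assignments to the other variables satisfy what remains.
With R = false, by the same count on the reduced clause set, 1 assignment works.
(One model: P=F, Q=F, R=T, S=F, T=F.)
Total: 2 + 1 = 3.

3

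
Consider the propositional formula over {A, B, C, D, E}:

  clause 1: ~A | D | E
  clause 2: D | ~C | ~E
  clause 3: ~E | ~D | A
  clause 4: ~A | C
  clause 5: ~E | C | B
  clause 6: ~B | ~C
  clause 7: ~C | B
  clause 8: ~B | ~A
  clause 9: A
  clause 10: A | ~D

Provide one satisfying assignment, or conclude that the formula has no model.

UNSATISFIABLE

The clause (A) is unit, so A = 1.
The clause (C) is unit, so C = 1.
The clause (~B) is unit, so B = 0.
Now (B) is unsatisfied and unit — conflict.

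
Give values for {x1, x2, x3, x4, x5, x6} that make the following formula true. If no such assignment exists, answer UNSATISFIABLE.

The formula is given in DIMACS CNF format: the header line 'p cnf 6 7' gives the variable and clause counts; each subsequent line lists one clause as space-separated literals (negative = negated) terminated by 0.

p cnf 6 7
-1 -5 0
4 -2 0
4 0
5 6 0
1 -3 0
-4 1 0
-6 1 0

x1 ↦ True; x2 ↦ False; x3 ↦ False; x4 ↦ True; x5 ↦ False; x6 ↦ True

From the singleton clause (x4), x4 = True.
From the singleton clause (x1), x1 = True.
From the singleton clause (¬x5), x5 = False.
From the singleton clause (x6), x6 = True.
No clause remains; x2, x3 are free.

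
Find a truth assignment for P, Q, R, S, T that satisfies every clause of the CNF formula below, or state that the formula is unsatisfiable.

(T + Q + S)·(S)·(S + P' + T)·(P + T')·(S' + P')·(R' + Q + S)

From the singleton clause (S), S = 1.
From the singleton clause (P'), P = 0.
From the singleton clause (T'), T = 0.
Every clause is now satisfied; Q, R are unconstrained.

P=0,  Q=1,  R=0,  S=1,  T=0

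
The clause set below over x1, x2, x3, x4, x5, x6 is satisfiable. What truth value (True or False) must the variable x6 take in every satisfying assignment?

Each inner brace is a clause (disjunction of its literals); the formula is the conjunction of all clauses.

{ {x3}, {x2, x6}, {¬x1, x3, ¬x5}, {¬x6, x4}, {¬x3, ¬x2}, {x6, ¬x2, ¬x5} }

Suppose x6 = False.
(x3) alone gives x3 = True.
(x2) alone gives x2 = True.
That conflicts with the unit clause (¬x2).
So every satisfying assignment has x6 = True.

True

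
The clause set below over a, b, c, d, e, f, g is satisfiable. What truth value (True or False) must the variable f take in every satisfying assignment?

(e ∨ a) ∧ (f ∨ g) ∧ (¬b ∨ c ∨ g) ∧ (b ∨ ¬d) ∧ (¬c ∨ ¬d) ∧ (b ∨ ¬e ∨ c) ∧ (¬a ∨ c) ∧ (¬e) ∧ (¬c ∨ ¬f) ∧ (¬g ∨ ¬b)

False

Suppose f = True.
The clause (¬e) is unit, so e = False.
The clause (a) is unit, so a = True.
The clause (c) is unit, so c = True.
Now (¬c) is unsatisfied and unit — conflict.
So every satisfying assignment has f = False.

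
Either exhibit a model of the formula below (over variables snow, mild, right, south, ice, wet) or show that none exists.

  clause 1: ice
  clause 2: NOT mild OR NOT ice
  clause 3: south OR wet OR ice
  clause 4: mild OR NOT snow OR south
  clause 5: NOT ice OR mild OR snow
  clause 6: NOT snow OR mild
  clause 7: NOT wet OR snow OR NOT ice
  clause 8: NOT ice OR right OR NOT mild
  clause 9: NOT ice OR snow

UNSATISFIABLE

The clause (ice) is unit, so ice = true.
The clause (NOT mild) is unit, so mild = false.
The clause (snow) is unit, so snow = true.
But (NOT snow) is also a unit clause — contradiction.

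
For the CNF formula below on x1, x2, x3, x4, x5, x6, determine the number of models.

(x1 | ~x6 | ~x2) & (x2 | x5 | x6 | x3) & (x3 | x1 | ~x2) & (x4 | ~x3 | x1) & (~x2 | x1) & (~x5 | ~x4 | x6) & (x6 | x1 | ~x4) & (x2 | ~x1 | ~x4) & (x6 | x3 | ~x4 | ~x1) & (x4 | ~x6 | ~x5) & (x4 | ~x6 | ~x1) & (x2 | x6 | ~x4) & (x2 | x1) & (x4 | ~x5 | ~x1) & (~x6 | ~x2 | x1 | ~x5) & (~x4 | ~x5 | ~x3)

There are 2^6 = 64 truth assignments over (x1, x2, x3, x4, x5, x6).
Split on x6. With x6 = 1, the clauses containing x6 are satisfied and ~x6 drops from the rest; 3 of the 2^5 = 32 assignments to the other variables satisfy what remains.
With x6 = 0, by the same count on the reduced clause set, 4 assignments work.
Total: 3 + 4 = 7.

7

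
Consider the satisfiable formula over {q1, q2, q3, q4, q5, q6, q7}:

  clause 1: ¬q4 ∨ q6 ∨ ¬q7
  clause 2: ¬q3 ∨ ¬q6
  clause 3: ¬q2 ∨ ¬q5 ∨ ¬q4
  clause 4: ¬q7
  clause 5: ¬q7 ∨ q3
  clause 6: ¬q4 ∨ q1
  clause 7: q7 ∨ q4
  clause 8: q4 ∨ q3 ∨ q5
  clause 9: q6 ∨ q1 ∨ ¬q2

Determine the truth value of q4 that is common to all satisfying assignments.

True

Suppose q4 = False.
Unit clause (¬q7) forces q7 = False.
But (q7) is also a unit clause — contradiction.
So every satisfying assignment has q4 = True.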